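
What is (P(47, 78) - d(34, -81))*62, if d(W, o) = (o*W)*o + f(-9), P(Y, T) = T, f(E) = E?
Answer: -13825194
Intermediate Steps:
d(W, o) = -9 + W*o² (d(W, o) = (o*W)*o - 9 = (W*o)*o - 9 = W*o² - 9 = -9 + W*o²)
(P(47, 78) - d(34, -81))*62 = (78 - (-9 + 34*(-81)²))*62 = (78 - (-9 + 34*6561))*62 = (78 - (-9 + 223074))*62 = (78 - 1*223065)*62 = (78 - 223065)*62 = -222987*62 = -13825194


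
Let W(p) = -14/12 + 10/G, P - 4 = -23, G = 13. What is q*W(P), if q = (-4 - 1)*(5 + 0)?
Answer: 775/78 ≈ 9.9359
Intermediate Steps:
q = -25 (q = -5*5 = -25)
P = -19 (P = 4 - 23 = -19)
W(p) = -31/78 (W(p) = -14/12 + 10/13 = -14*1/12 + 10*(1/13) = -7/6 + 10/13 = -31/78)
q*W(P) = -25*(-31/78) = 775/78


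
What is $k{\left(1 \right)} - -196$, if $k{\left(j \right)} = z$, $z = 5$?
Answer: $201$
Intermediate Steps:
$k{\left(j \right)} = 5$
$k{\left(1 \right)} - -196 = 5 - -196 = 5 + 196 = 201$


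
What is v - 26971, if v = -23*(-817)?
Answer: -8180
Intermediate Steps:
v = 18791
v - 26971 = 18791 - 26971 = -8180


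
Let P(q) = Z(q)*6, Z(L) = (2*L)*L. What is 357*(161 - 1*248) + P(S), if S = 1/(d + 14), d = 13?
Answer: -7547333/243 ≈ -31059.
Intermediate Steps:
Z(L) = 2*L²
S = 1/27 (S = 1/(13 + 14) = 1/27 ≈ 0.037037)
P(q) = 12*q² (P(q) = (2*q²)*6 = 12*q²)
357*(161 - 1*248) + P(S) = 357*(161 - 1*248) + 12*(1/27)² = 357*(161 - 248) + 12*(1/729) = 357*(-87) + 4/243 = -31059 + 4/243 = -7547333/243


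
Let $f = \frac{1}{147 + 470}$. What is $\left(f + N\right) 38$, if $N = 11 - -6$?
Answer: $\frac{398620}{617} \approx 646.06$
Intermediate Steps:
$f = \frac{1}{617} \approx 0.0016207$
$N = 17$ ($N = 11 + 6 = 17$)
$\left(f + N\right) 38 = \left(\frac{1}{617} + 17\right) 38 = \frac{10490}{617} \cdot 38 = \frac{398620}{617}$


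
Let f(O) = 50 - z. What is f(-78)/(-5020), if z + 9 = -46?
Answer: -21/1004 ≈ -0.020916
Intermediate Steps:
z = -55 (z = -9 - 46 = -55)
f(O) = 105 (f(O) = 50 - 1*(-55) = 50 + 55 = 105)
f(-78)/(-5020) = 105/(-5020) = 105*(-1/5020) = -21/1004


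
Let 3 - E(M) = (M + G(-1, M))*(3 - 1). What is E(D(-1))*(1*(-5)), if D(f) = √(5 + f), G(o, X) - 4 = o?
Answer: 35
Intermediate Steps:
G(o, X) = 4 + o
E(M) = -3 - 2*M (E(M) = 3 - (M + (4 - 1))*(3 - 1) = 3 - (M + 3)*2 = 3 - (3 + M)*2 = 3 - (6 + 2*M) = 3 + (-6 - 2*M) = -3 - 2*M)
E(D(-1))*(1*(-5)) = (-3 - 2*√(5 - 1))*(1*(-5)) = (-3 - 2*√4)*(-5) = (-3 - 2*2)*(-5) = (-3 - 4)*(-5) = -7*(-5) = 35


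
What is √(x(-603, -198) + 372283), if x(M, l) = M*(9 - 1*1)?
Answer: √367459 ≈ 606.18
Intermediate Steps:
x(M, l) = 8*M (x(M, l) = M*(9 - 1) = M*8 = 8*M)
√(x(-603, -198) + 372283) = √(8*(-603) + 372283) = √(-4824 + 372283) = √367459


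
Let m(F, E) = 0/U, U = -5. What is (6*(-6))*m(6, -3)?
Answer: 0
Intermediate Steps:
m(F, E) = 0 (m(F, E) = 0/(-5) = 0*(-⅕) = 0)
(6*(-6))*m(6, -3) = (6*(-6))*0 = -36*0 = 0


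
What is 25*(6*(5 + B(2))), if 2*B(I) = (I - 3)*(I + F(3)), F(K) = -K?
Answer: 825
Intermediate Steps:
B(I) = (-3 + I)²/2 (B(I) = ((I - 3)*(I - 1*3))/2 = ((-3 + I)*(I - 3))/2 = ((-3 + I)*(-3 + I))/2 = (-3 + I)²/2)
25*(6*(5 + B(2))) = 25*(6*(5 + (9/2 + (½)*2² - 3*2))) = 25*(6*(5 + (9/2 + (½)*4 - 6))) = 25*(6*(5 + (9/2 + 2 - 6))) = 25*(6*(5 + ½)) = 25*(6*(11/2)) = 25*33 = 825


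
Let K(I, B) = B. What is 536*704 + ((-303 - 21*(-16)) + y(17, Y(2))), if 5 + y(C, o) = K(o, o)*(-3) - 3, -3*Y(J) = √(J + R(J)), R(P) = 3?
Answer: 377369 + √5 ≈ 3.7737e+5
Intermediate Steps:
Y(J) = -√(3 + J)/3 (Y(J) = -√(J + 3)/3 = -√(3 + J)/3)
y(C, o) = -8 - 3*o (y(C, o) = -5 + (o*(-3) - 3) = -5 + (-3*o - 3) = -5 + (-3 - 3*o) = -8 - 3*o)
536*704 + ((-303 - 21*(-16)) + y(17, Y(2))) = 536*704 + ((-303 - 21*(-16)) + (-8 - (-1)*√(3 + 2))) = 377344 + ((-303 + 336) + (-8 - (-1)*√5)) = 377344 + (33 + (-8 + √5)) = 377344 + (25 + √5) = 377369 + √5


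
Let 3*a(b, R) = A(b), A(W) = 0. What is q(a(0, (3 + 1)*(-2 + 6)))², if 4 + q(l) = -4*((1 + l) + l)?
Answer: 64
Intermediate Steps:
a(b, R) = 0 (a(b, R) = (⅓)*0 = 0)
q(l) = -8 - 8*l (q(l) = -4 - 4*((1 + l) + l) = -4 - 4*(1 + 2*l) = -4 + (-4 - 8*l) = -8 - 8*l)
q(a(0, (3 + 1)*(-2 + 6)))² = (-8 - 8*0)² = (-8 + 0)² = (-8)² = 64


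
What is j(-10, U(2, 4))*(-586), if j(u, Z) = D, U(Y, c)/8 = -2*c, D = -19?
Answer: 11134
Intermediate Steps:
U(Y, c) = -16*c (U(Y, c) = 8*(-2*c) = -16*c)
j(u, Z) = -19
j(-10, U(2, 4))*(-586) = -19*(-586) = 11134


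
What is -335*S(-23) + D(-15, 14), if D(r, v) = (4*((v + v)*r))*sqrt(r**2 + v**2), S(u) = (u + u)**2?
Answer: -708860 - 1680*sqrt(421) ≈ -7.4333e+5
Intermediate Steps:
S(u) = 4*u**2 (S(u) = (2*u)**2 = 4*u**2)
D(r, v) = 8*r*v*sqrt(r**2 + v**2) (D(r, v) = (4*((2*v)*r))*sqrt(r**2 + v**2) = (4*(2*r*v))*sqrt(r**2 + v**2) = (8*r*v)*sqrt(r**2 + v**2) = 8*r*v*sqrt(r**2 + v**2))
-335*S(-23) + D(-15, 14) = -1340*(-23)**2 + 8*(-15)*14*sqrt((-15)**2 + 14**2) = -1340*529 + 8*(-15)*14*sqrt(225 + 196) = -335*2116 + 8*(-15)*14*sqrt(421) = -708860 - 1680*sqrt(421)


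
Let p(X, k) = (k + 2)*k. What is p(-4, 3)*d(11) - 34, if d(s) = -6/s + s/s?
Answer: -299/11 ≈ -27.182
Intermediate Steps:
d(s) = 1 - 6/s (d(s) = -6/s + 1 = 1 - 6/s)
p(X, k) = k*(2 + k) (p(X, k) = (2 + k)*k = k*(2 + k))
p(-4, 3)*d(11) - 34 = (3*(2 + 3))*((-6 + 11)/11) - 34 = (3*5)*((1/11)*5) - 34 = 15*(5/11) - 34 = 75/11 - 34 = -299/11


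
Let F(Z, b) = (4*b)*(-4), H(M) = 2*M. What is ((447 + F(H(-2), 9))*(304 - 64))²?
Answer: 5288198400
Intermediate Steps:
F(Z, b) = -16*b
((447 + F(H(-2), 9))*(304 - 64))² = ((447 - 16*9)*(304 - 64))² = ((447 - 144)*240)² = (303*240)² = 72720² = 5288198400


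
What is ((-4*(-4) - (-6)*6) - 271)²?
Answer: 47961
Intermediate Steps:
((-4*(-4) - (-6)*6) - 271)² = ((16 - 1*(-36)) - 271)² = ((16 + 36) - 271)² = (52 - 271)² = (-219)² = 47961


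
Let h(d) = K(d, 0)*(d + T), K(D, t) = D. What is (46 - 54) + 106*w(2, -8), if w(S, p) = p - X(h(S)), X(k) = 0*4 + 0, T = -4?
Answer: -856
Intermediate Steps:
h(d) = d*(-4 + d) (h(d) = d*(d - 4) = d*(-4 + d))
X(k) = 0 (X(k) = 0 + 0 = 0)
w(S, p) = p (w(S, p) = p - 1*0 = p + 0 = p)
(46 - 54) + 106*w(2, -8) = (46 - 54) + 106*(-8) = -8 - 848 = -856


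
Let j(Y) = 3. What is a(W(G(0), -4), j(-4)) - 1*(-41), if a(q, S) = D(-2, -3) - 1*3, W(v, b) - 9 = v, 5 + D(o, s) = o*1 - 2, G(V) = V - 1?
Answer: 29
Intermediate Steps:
G(V) = -1 + V
D(o, s) = -7 + o (D(o, s) = -5 + (o*1 - 2) = -5 + (o - 2) = -5 + (-2 + o) = -7 + o)
W(v, b) = 9 + v
a(q, S) = -12 (a(q, S) = (-7 - 2) - 1*3 = -9 - 3 = -12)
a(W(G(0), -4), j(-4)) - 1*(-41) = -12 - 1*(-41) = -12 + 41 = 29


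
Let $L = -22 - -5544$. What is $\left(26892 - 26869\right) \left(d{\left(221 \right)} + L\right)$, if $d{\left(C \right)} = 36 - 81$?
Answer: $125971$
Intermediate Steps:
$d{\left(C \right)} = -45$
$L = 5522$ ($L = -22 + 5544 = 5522$)
$\left(26892 - 26869\right) \left(d{\left(221 \right)} + L\right) = \left(26892 - 26869\right) \left(-45 + 5522\right) = 23 \cdot 5477 = 125971$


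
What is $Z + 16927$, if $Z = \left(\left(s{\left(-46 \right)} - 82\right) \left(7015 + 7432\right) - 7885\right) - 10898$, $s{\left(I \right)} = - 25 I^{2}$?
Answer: $-765432810$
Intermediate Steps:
$Z = -765449737$ ($Z = \left(\left(- 25 \left(-46\right)^{2} - 82\right) \left(7015 + 7432\right) - 7885\right) - 10898 = \left(\left(\left(-25\right) 2116 - 82\right) 14447 - 7885\right) - 10898 = \left(\left(-52900 - 82\right) 14447 - 7885\right) - 10898 = \left(\left(-52982\right) 14447 - 7885\right) - 10898 = \left(-765430954 - 7885\right) - 10898 = -765438839 - 10898 = -765449737$)
$Z + 16927 = -765449737 + 16927 = -765432810$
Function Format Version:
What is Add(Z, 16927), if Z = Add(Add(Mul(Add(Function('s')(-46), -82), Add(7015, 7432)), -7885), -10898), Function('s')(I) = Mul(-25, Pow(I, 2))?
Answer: -765432810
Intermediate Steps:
Z = -765449737 (Z = Add(Add(Mul(Add(Mul(-25, Pow(-46, 2)), -82), Add(7015, 7432)), -7885), -10898) = Add(Add(Mul(Add(Mul(-25, 2116), -82), 14447), -7885), -10898) = Add(Add(Mul(Add(-52900, -82), 14447), -7885), -10898) = Add(Add(Mul(-52982, 14447), -7885), -10898) = Add(Add(-765430954, -7885), -10898) = Add(-765438839, -10898) = -765449737)
Add(Z, 16927) = Add(-765449737, 16927) = -765432810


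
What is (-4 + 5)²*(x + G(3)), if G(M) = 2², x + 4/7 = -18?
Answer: -102/7 ≈ -14.571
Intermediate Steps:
x = -130/7 (x = -4/7 - 18 = -130/7 ≈ -18.571)
G(M) = 4
(-4 + 5)²*(x + G(3)) = (-4 + 5)²*(-130/7 + 4) = 1²*(-102/7) = 1*(-102/7) = -102/7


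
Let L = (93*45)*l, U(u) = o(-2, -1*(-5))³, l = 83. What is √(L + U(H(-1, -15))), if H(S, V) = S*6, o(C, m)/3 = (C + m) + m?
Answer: 63*√91 ≈ 600.98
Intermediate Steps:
o(C, m) = 3*C + 6*m (o(C, m) = 3*((C + m) + m) = 3*(C + 2*m) = 3*C + 6*m)
H(S, V) = 6*S
U(u) = 13824 (U(u) = (3*(-2) + 6*(-1*(-5)))³ = (-6 + 6*5)³ = (-6 + 30)³ = 24³ = 13824)
L = 347355 (L = (93*45)*83 = 4185*83 = 347355)
√(L + U(H(-1, -15))) = √(347355 + 13824) = √361179 = 63*√91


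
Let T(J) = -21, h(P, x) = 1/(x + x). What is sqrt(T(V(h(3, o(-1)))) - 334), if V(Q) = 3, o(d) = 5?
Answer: I*sqrt(355) ≈ 18.841*I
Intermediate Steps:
h(P, x) = 1/(2*x)
sqrt(T(V(h(3, o(-1)))) - 334) = sqrt(-21 - 334) = sqrt(-355) = I*sqrt(355)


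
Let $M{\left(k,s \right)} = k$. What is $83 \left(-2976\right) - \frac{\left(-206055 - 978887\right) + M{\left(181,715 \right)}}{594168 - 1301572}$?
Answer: $- \frac{174735631993}{707404} \approx -2.4701 \cdot 10^{5}$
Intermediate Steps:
$83 \left(-2976\right) - \frac{\left(-206055 - 978887\right) + M{\left(181,715 \right)}}{594168 - 1301572} = 83 \left(-2976\right) - \frac{\left(-206055 - 978887\right) + 181}{594168 - 1301572} = -247008 - \frac{\left(-206055 - 978887\right) + 181}{-707404} = -247008 - \left(-1184942 + 181\right) \left(- \frac{1}{707404}\right) = -247008 - \left(-1184761\right) \left(- \frac{1}{707404}\right) = -247008 - \frac{1184761}{707404} = - \frac{174735631993}{707404}$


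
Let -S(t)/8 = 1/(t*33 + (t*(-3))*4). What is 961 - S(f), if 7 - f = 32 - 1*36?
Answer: 221999/231 ≈ 961.03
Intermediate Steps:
f = 11 (f = 7 - (32 - 1*36) = 7 - (32 - 36) = 7 - 1*(-4) = 7 + 4 = 11)
S(t) = -8/(21*t) (S(t) = -8/(t*33 + (t*(-3))*4) = -8/(33*t - 3*t*4) = -8/(33*t - 12*t) = -8*1/(21*t) = -8/(21*t))
961 - S(f) = 961 - (-8)/(21*11) = 961 - 1*(-8/231) = 961 + 8/231 = 221999/231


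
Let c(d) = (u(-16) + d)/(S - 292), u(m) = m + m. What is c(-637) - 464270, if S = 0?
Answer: -135566171/292 ≈ -4.6427e+5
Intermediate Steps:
u(m) = 2*m
c(d) = 8/73 - d/292 (c(d) = (2*(-16) + d)/(0 - 292) = (-32 + d)/(-292) = (-32 + d)*(-1/292) = 8/73 - d/292)
c(-637) - 464270 = (8/73 - 1/292*(-637)) - 464270 = (8/73 + 637/292) - 464270 = 669/292 - 464270 = -135566171/292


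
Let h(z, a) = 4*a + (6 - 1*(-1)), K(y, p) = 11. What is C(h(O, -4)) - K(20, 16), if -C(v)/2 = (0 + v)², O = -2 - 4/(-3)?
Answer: -173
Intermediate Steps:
O = -⅔ (O = -2 - 4*(-⅓) = -2 + 4/3 = -⅔ ≈ -0.66667)
h(z, a) = 7 + 4*a (h(z, a) = 4*a + (6 + 1) = 4*a + 7 = 7 + 4*a)
C(v) = -2*v² (C(v) = -2*(0 + v)² = -2*v²)
C(h(O, -4)) - K(20, 16) = -2*(7 + 4*(-4))² - 1*11 = -2*(7 - 16)² - 11 = -2*(-9)² - 11 = -2*81 - 11 = -162 - 11 = -173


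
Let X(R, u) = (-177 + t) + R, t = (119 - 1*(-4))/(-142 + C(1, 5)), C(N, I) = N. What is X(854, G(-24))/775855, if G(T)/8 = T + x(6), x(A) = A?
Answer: 31778/36465185 ≈ 0.00087146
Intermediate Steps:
t = -41/47 (t = (119 - 1*(-4))/(-142 + 1) = (119 + 4)/(-141) = 123*(-1/141) = -41/47 ≈ -0.87234)
G(T) = 48 + 8*T (G(T) = 8*(T + 6) = 8*(6 + T) = 48 + 8*T)
X(R, u) = -8360/47 + R (X(R, u) = (-177 - 41/47) + R = -8360/47 + R)
X(854, G(-24))/775855 = (-8360/47 + 854)/775855 = (31778/47)*(1/775855) = 31778/36465185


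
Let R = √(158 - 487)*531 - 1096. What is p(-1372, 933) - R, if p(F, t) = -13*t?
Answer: -11033 - 531*I*√329 ≈ -11033.0 - 9631.5*I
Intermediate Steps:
R = -1096 + 531*I*√329 (R = √(-329)*531 - 1096 = (I*√329)*531 - 1096 = 531*I*√329 - 1096 = -1096 + 531*I*√329 ≈ -1096.0 + 9631.5*I)
p(-1372, 933) - R = -13*933 - (-1096 + 531*I*√329) = -12129 + (1096 - 531*I*√329) = -11033 - 531*I*√329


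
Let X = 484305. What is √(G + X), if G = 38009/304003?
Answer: 2*√11189606452882193/304003 ≈ 695.92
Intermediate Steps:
G = 38009/304003 (G = 38009*(1/304003) = 38009/304003 ≈ 0.12503)
√(G + X) = √(38009/304003 + 484305) = √(147230210924/304003) = 2*√11189606452882193/304003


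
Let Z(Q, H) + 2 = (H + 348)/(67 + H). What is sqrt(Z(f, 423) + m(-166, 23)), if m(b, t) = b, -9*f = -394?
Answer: 3*I*sqrt(90610)/70 ≈ 12.901*I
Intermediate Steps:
f = 394/9 (f = -1/9*(-394) = 394/9 ≈ 43.778)
Z(Q, H) = -2 + (348 + H)/(67 + H) (Z(Q, H) = -2 + (H + 348)/(67 + H) = -2 + (348 + H)/(67 + H))
sqrt(Z(f, 423) + m(-166, 23)) = sqrt((214 - 1*423)/(67 + 423) - 166) = sqrt((214 - 423)/490 - 166) = sqrt((1/490)*(-209) - 166) = sqrt(-209/490 - 166) = sqrt(-81549/490) = 3*I*sqrt(90610)/70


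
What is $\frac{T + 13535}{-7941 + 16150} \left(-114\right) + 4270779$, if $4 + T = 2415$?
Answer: $\frac{35057006967}{8209} \approx 4.2706 \cdot 10^{6}$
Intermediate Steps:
$T = 2411$ ($T = -4 + 2415 = 2411$)
$\frac{T + 13535}{-7941 + 16150} \left(-114\right) + 4270779 = \frac{2411 + 13535}{-7941 + 16150} \left(-114\right) + 4270779 = \frac{15946}{8209} \left(-114\right) + 4270779 = - \frac{1817844}{8209} + 4270779 = \frac{35057006967}{8209}$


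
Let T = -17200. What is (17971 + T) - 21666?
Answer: -20895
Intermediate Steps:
(17971 + T) - 21666 = (17971 - 17200) - 21666 = 771 - 21666 = -20895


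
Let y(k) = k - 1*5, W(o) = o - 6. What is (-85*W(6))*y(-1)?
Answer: 0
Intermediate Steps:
W(o) = -6 + o
y(k) = -5 + k (y(k) = k - 5 = -5 + k)
(-85*W(6))*y(-1) = (-85*(-6 + 6))*(-5 - 1) = -85*0*(-6) = 0*(-6) = 0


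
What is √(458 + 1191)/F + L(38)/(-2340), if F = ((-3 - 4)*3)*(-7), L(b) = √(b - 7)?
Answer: -√31/2340 + √1649/147 ≈ 0.27386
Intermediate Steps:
L(b) = √(-7 + b)
F = 147 (F = -7*3*(-7) = -21*(-7) = 147)
√(458 + 1191)/F + L(38)/(-2340) = √(458 + 1191)/147 + √(-7 + 38)/(-2340) = √1649*(1/147) + √31*(-1/2340) = √1649/147 - √31/2340 = -√31/2340 + √1649/147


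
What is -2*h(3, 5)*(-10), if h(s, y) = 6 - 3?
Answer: 60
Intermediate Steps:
h(s, y) = 3
-2*h(3, 5)*(-10) = -2*3*(-10) = -6*(-10) = 60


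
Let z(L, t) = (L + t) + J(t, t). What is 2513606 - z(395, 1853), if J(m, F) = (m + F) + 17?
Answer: 2507635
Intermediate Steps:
J(m, F) = 17 + F + m (J(m, F) = (F + m) + 17 = 17 + F + m)
z(L, t) = 17 + L + 3*t (z(L, t) = (L + t) + (17 + t + t) = (L + t) + (17 + 2*t) = 17 + L + 3*t)
2513606 - z(395, 1853) = 2513606 - (17 + 395 + 3*1853) = 2513606 - (17 + 395 + 5559) = 2513606 - 1*5971 = 2513606 - 5971 = 2507635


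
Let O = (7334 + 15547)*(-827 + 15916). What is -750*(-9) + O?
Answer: 345258159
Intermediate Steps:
O = 345251409 (O = 22881*15089 = 345251409)
-750*(-9) + O = -750*(-9) + 345251409 = 6750 + 345251409 = 345258159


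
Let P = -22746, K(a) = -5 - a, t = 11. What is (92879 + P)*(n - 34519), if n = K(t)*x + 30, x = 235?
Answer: -2682517117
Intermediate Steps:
n = -3730 (n = (-5 - 1*11)*235 + 30 = (-5 - 11)*235 + 30 = -16*235 + 30 = -3760 + 30 = -3730)
(92879 + P)*(n - 34519) = (92879 - 22746)*(-3730 - 34519) = 70133*(-38249) = -2682517117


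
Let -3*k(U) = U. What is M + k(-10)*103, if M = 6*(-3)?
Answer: 976/3 ≈ 325.33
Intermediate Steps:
k(U) = -U/3
M = -18
M + k(-10)*103 = -18 - 1/3*(-10)*103 = -18 + (10/3)*103 = -18 + 1030/3 = 976/3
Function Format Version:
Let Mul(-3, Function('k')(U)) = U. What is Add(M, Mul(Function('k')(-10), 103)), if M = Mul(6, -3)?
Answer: Rational(976, 3) ≈ 325.33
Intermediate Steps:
Function('k')(U) = Mul(Rational(-1, 3), U)
M = -18
Add(M, Mul(Function('k')(-10), 103)) = Add(-18, Mul(Mul(Rational(-1, 3), -10), 103)) = Add(-18, Mul(Rational(10, 3), 103)) = Add(-18, Rational(1030, 3)) = Rational(976, 3)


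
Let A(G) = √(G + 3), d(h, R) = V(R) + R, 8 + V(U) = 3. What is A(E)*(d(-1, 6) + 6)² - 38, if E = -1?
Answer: -38 + 49*√2 ≈ 31.296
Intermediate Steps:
V(U) = -5 (V(U) = -8 + 3 = -5)
d(h, R) = -5 + R
A(G) = √(3 + G)
A(E)*(d(-1, 6) + 6)² - 38 = √(3 - 1)*((-5 + 6) + 6)² - 38 = √2*(1 + 6)² - 38 = √2*7² - 38 = √2*49 - 38 = 49*√2 - 38 = -38 + 49*√2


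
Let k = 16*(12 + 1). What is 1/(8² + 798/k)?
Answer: 104/7055 ≈ 0.014741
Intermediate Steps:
k = 208 (k = 16*13 = 208)
1/(8² + 798/k) = 1/(8² + 798/208) = 1/(64 + 798*(1/208)) = 1/(64 + 399/104) = 1/(7055/104) = 104/7055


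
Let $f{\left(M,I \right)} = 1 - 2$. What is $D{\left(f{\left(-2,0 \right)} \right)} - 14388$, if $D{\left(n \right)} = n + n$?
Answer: $-14390$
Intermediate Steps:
$f{\left(M,I \right)} = -1$
$D{\left(n \right)} = 2 n$
$D{\left(f{\left(-2,0 \right)} \right)} - 14388 = 2 \left(-1\right) - 14388 = -2 - 14388 = -14390$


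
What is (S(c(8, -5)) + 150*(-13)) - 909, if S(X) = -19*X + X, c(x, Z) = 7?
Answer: -2985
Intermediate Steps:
S(X) = -18*X
(S(c(8, -5)) + 150*(-13)) - 909 = (-18*7 + 150*(-13)) - 909 = (-126 - 1950) - 909 = -2076 - 909 = -2985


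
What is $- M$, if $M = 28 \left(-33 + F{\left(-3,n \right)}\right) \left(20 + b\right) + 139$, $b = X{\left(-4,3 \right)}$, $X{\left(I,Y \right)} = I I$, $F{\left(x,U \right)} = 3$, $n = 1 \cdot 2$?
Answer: $30101$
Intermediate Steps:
$n = 2$
$X{\left(I,Y \right)} = I^{2}$
$b = 16$ ($b = \left(-4\right)^{2} = 16$)
$M = -30101$ ($M = 28 \left(-33 + 3\right) \left(20 + 16\right) + 139 = 28 \left(\left(-30\right) 36\right) + 139 = 28 \left(-1080\right) + 139 = -30240 + 139 = -30101$)
$- M = \left(-1\right) \left(-30101\right) = 30101$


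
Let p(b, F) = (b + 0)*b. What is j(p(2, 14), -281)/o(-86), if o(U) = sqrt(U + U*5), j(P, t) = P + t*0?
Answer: -2*I*sqrt(129)/129 ≈ -0.17609*I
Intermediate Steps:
p(b, F) = b**2 (p(b, F) = b*b = b**2)
j(P, t) = P (j(P, t) = P + 0 = P)
o(U) = sqrt(6)*sqrt(U) (o(U) = sqrt(U + 5*U) = sqrt(6*U) = sqrt(6)*sqrt(U))
j(p(2, 14), -281)/o(-86) = 2**2/((sqrt(6)*sqrt(-86))) = 4/((sqrt(6)*(I*sqrt(86)))) = 4/((2*I*sqrt(129))) = 4*(-I*sqrt(129)/258) = -2*I*sqrt(129)/129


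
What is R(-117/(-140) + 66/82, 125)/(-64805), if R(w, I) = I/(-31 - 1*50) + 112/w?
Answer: -3393077/3295450899 ≈ -0.0010296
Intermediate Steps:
R(w, I) = 112/w - I/81 (R(w, I) = I/(-31 - 50) + 112/w = I/(-81) + 112/w = I*(-1/81) + 112/w = -I/81 + 112/w = 112/w - I/81)
R(-117/(-140) + 66/82, 125)/(-64805) = (112/(-117/(-140) + 66/82) - 1/81*125)/(-64805) = (112/(-117*(-1/140) + 66*(1/82)) - 125/81)*(-1/64805) = (112/(117/140 + 33/41) - 125/81)*(-1/64805) = (112/(9417/5740) - 125/81)*(-1/64805) = (112*(5740/9417) - 125/81)*(-1/64805) = (642880/9417 - 125/81)*(-1/64805) = (16965385/254259)*(-1/64805) = -3393077/3295450899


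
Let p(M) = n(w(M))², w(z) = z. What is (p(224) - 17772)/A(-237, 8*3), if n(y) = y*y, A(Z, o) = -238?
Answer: -1258806602/119 ≈ -1.0578e+7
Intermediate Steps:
n(y) = y²
p(M) = M⁴ (p(M) = (M²)² = M⁴)
(p(224) - 17772)/A(-237, 8*3) = (224⁴ - 17772)/(-238) = (2517630976 - 17772)*(-1/238) = 2517613204*(-1/238) = -1258806602/119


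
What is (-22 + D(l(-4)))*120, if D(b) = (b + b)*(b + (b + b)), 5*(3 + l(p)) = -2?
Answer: 28416/5 ≈ 5683.2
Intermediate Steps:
l(p) = -17/5 (l(p) = -3 + (⅕)*(-2) = -3 - ⅖ = -17/5)
D(b) = 6*b² (D(b) = (2*b)*(b + 2*b) = (2*b)*(3*b) = 6*b²)
(-22 + D(l(-4)))*120 = (-22 + 6*(-17/5)²)*120 = (-22 + 6*(289/25))*120 = (-22 + 1734/25)*120 = (1184/25)*120 = 28416/5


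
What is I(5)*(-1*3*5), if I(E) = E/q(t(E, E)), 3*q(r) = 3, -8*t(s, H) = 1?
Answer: -75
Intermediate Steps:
t(s, H) = -1/8 (t(s, H) = -1/8*1 = -1/8)
q(r) = 1 (q(r) = (1/3)*3 = 1)
I(E) = E (I(E) = E/1 = E*1 = E)
I(5)*(-1*3*5) = 5*(-1*3*5) = 5*(-3*5) = 5*(-15) = -75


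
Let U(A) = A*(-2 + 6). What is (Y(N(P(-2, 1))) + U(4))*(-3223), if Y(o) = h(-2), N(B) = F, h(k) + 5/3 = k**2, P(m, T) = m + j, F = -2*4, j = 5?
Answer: -177265/3 ≈ -59088.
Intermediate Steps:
F = -8
P(m, T) = 5 + m (P(m, T) = m + 5 = 5 + m)
h(k) = -5/3 + k**2
N(B) = -8
Y(o) = 7/3 (Y(o) = -5/3 + (-2)**2 = -5/3 + 4 = 7/3)
U(A) = 4*A (U(A) = A*4 = 4*A)
(Y(N(P(-2, 1))) + U(4))*(-3223) = (7/3 + 4*4)*(-3223) = (7/3 + 16)*(-3223) = (55/3)*(-3223) = -177265/3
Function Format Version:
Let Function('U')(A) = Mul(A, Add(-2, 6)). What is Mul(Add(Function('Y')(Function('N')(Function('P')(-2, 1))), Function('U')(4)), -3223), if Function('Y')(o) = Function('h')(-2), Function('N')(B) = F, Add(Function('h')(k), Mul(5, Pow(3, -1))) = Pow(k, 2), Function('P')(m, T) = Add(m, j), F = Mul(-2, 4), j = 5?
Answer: Rational(-177265, 3) ≈ -59088.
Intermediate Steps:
F = -8
Function('P')(m, T) = Add(5, m) (Function('P')(m, T) = Add(m, 5) = Add(5, m))
Function('h')(k) = Add(Rational(-5, 3), Pow(k, 2))
Function('N')(B) = -8
Function('Y')(o) = Rational(7, 3) (Function('Y')(o) = Add(Rational(-5, 3), Pow(-2, 2)) = Add(Rational(-5, 3), 4) = Rational(7, 3))
Function('U')(A) = Mul(4, A) (Function('U')(A) = Mul(A, 4) = Mul(4, A))
Mul(Add(Function('Y')(Function('N')(Function('P')(-2, 1))), Function('U')(4)), -3223) = Mul(Add(Rational(7, 3), Mul(4, 4)), -3223) = Mul(Add(Rational(7, 3), 16), -3223) = Mul(Rational(55, 3), -3223) = Rational(-177265, 3)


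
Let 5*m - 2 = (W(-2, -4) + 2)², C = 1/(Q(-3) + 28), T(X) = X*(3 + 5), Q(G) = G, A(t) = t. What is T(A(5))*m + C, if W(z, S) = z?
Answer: 401/25 ≈ 16.040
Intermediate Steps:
T(X) = 8*X (T(X) = X*8 = 8*X)
C = 1/25 (C = 1/(-3 + 28) = 1/25 ≈ 0.040000)
m = ⅖ (m = ⅖ + (-2 + 2)²/5 = ⅖ + (⅕)*0² = ⅖ + (⅕)*0 = ⅖ + 0 = ⅖ ≈ 0.40000)
T(A(5))*m + C = (8*5)*(⅖) + 1/25 = 40*(⅖) + 1/25 = 16 + 1/25 = 401/25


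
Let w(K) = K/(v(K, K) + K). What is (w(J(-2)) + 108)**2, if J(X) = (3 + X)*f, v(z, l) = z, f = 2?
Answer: 47089/4 ≈ 11772.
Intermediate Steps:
J(X) = 6 + 2*X (J(X) = (3 + X)*2 = 6 + 2*X)
w(K) = 1/2 (w(K) = K/(K + K) = K/((2*K)) = K*(1/(2*K)) = 1/2)
(w(J(-2)) + 108)**2 = (1/2 + 108)**2 = (217/2)**2 = 47089/4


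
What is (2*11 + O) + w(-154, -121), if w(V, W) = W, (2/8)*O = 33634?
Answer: 134437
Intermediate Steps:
O = 134536 (O = 4*33634 = 134536)
(2*11 + O) + w(-154, -121) = (2*11 + 134536) - 121 = (22 + 134536) - 121 = 134558 - 121 = 134437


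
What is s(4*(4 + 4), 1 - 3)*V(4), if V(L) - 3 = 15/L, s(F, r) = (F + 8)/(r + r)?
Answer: -135/2 ≈ -67.500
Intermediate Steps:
s(F, r) = (8 + F)/(2*r) (s(F, r) = (8 + F)/((2*r)) = (8 + F)*(1/(2*r)) = (8 + F)/(2*r))
V(L) = 3 + 15/L
s(4*(4 + 4), 1 - 3)*V(4) = ((8 + 4*(4 + 4))/(2*(1 - 3)))*(3 + 15/4) = ((½)*(8 + 4*8)/(-2))*(3 + 15*(¼)) = ((½)*(-½)*(8 + 32))*(3 + 15/4) = ((½)*(-½)*40)*(27/4) = -10*27/4 = -135/2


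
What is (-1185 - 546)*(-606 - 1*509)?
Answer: 1930065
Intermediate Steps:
(-1185 - 546)*(-606 - 1*509) = -1731*(-606 - 509) = -1731*(-1115) = 1930065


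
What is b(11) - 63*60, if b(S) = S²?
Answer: -3659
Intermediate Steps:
b(11) - 63*60 = 11² - 63*60 = 121 - 3780 = -3659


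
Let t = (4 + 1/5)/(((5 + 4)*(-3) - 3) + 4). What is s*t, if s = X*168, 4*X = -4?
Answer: 1764/65 ≈ 27.138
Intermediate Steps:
X = -1 (X = (¼)*(-4) = -1)
s = -168 (s = -1*168 = -168)
t = -21/130 (t = (4 + ⅕)/((9*(-3) - 3) + 4) = 21/(5*((-27 - 3) + 4)) = 21/(5*(-30 + 4)) = (21/5)/(-26) = (21/5)*(-1/26) = -21/130 ≈ -0.16154)
s*t = -168*(-21/130) = 1764/65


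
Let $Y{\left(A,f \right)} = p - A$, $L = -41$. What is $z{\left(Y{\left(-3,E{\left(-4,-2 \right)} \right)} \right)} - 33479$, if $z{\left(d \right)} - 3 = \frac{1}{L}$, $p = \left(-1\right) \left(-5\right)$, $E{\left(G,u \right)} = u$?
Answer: $- \frac{1372517}{41} \approx -33476.0$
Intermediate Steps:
$p = 5$
$Y{\left(A,f \right)} = 5 - A$
$z{\left(d \right)} = \frac{122}{41}$ ($z{\left(d \right)} = 3 + \frac{1}{-41} = 3 - \frac{1}{41} = \frac{122}{41}$)
$z{\left(Y{\left(-3,E{\left(-4,-2 \right)} \right)} \right)} - 33479 = \frac{122}{41} - 33479 = - \frac{1372517}{41}$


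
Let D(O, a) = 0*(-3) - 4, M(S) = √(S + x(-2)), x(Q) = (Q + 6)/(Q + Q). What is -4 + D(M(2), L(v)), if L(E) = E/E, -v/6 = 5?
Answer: -8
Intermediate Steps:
v = -30 (v = -6*5 = -30)
L(E) = 1
x(Q) = (6 + Q)/(2*Q) (x(Q) = (6 + Q)/((2*Q)) = (6 + Q)*(1/(2*Q)) = (6 + Q)/(2*Q))
M(S) = √(-1 + S) (M(S) = √(S + (½)*(6 - 2)/(-2)) = √(S + (½)*(-½)*4) = √(S - 1) = √(-1 + S))
D(O, a) = -4 (D(O, a) = 0 - 4 = -4)
-4 + D(M(2), L(v)) = -4 - 4 = -8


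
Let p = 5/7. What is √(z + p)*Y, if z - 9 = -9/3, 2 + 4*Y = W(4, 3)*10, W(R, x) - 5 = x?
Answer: 39*√329/14 ≈ 50.528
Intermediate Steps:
W(R, x) = 5 + x
Y = 39/2 (Y = -½ + ((5 + 3)*10)/4 = -½ + (8*10)/4 = -½ + (¼)*80 = -½ + 20 = 39/2 ≈ 19.500)
z = 6 (z = 9 - 9/3 = 9 - 9*⅓ = 9 - 3 = 6)
p = 5/7 (p = 5*(⅐) = 5/7 ≈ 0.71429)
√(z + p)*Y = √(6 + 5/7)*(39/2) = √(47/7)*(39/2) = (√329/7)*(39/2) = 39*√329/14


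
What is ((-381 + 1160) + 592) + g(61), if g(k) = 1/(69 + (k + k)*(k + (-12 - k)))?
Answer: 1912544/1395 ≈ 1371.0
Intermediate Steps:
g(k) = 1/(69 - 24*k) (g(k) = 1/(69 + (2*k)*(-12)) = 1/(69 - 24*k))
((-381 + 1160) + 592) + g(61) = ((-381 + 1160) + 592) - 1/(-69 + 24*61) = (779 + 592) - 1/(-69 + 1464) = 1371 - 1/1395 = 1912544/1395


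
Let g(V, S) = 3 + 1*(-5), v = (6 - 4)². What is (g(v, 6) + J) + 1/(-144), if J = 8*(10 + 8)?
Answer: 20447/144 ≈ 141.99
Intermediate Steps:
v = 4 (v = 2² = 4)
J = 144 (J = 8*18 = 144)
g(V, S) = -2 (g(V, S) = 3 - 5 = -2)
(g(v, 6) + J) + 1/(-144) = (-2 + 144) + 1/(-144) = 142 - 1/144 = 20447/144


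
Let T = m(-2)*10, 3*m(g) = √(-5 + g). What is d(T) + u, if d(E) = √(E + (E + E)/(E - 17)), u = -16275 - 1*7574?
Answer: -23849 + 5*√6*7^(¼)*√((2*√7 + 9*I)/(51 - 10*I*√7))/3 ≈ -23847.0 + 1.9479*I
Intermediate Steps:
u = -23849 (u = -16275 - 7574 = -23849)
m(g) = √(-5 + g)/3
T = 10*I*√7/3 (T = (√(-5 - 2)/3)*10 = (√(-7)/3)*10 = ((I*√7)/3)*10 = (I*√7/3)*10 = 10*I*√7/3 ≈ 8.8192*I)
d(E) = √(E + 2*E/(-17 + E)) (d(E) = √(E + (2*E)/(-17 + E)) = √(E + 2*E/(-17 + E)))
d(T) + u = √((10*I*√7/3)*(-15 + 10*I*√7/3)/(-17 + 10*I*√7/3)) - 23849 = √(10*I*√7*(-15 + 10*I*√7/3)/(3*(-17 + 10*I*√7/3))) - 23849 = 7^(¼)*√30*√(I*(-15 + 10*I*√7/3)/(-17 + 10*I*√7/3))/3 - 23849 = -23849 + 7^(¼)*√30*√(I*(-15 + 10*I*√7/3)/(-17 + 10*I*√7/3))/3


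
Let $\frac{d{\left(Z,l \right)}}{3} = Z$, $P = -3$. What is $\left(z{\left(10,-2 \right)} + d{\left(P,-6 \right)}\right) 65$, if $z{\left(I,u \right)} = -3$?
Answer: $-780$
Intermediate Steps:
$d{\left(Z,l \right)} = 3 Z$
$\left(z{\left(10,-2 \right)} + d{\left(P,-6 \right)}\right) 65 = \left(-3 + 3 \left(-3\right)\right) 65 = \left(-3 - 9\right) 65 = \left(-12\right) 65 = -780$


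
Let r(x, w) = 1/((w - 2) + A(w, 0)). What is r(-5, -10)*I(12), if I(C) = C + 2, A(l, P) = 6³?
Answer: 7/102 ≈ 0.068627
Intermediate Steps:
A(l, P) = 216
I(C) = 2 + C
r(x, w) = 1/(214 + w) (r(x, w) = 1/((w - 2) + 216) = 1/((-2 + w) + 216) = 1/(214 + w))
r(-5, -10)*I(12) = (2 + 12)/(214 - 10) = 14/204 = (1/204)*14 = 7/102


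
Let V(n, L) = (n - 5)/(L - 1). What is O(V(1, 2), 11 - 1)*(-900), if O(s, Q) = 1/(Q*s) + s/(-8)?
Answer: -855/2 ≈ -427.50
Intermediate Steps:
V(n, L) = (-5 + n)/(-1 + L)
O(s, Q) = -s/8 + 1/(Q*s) (O(s, Q) = 1/(Q*s) + s*(-⅛) = 1/(Q*s) - s/8 = -s/8 + 1/(Q*s))
O(V(1, 2), 11 - 1)*(-900) = (-(-5 + 1)/(8*(-1 + 2)) + 1/((11 - 1)*(((-5 + 1)/(-1 + 2)))))*(-900) = (-(-4)/(8*1) + 1/(10*((-4/1))))*(-900) = (-(-4)/8 + 1/(10*((1*(-4)))))*(-900) = (-⅛*(-4) + (⅒)/(-4))*(-900) = (½ + (⅒)*(-¼))*(-900) = (½ - 1/40)*(-900) = (19/40)*(-900) = -855/2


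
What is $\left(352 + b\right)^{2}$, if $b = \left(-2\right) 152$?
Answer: $2304$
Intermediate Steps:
$b = -304$
$\left(352 + b\right)^{2} = \left(352 - 304\right)^{2} = 48^{2} = 2304$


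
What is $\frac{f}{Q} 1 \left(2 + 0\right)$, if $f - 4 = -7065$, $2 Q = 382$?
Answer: $- \frac{14122}{191} \approx -73.937$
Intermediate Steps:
$Q = 191$ ($Q = \frac{1}{2} \cdot 382 = 191$)
$f = -7061$ ($f = 4 - 7065 = -7061$)
$\frac{f}{Q} 1 \left(2 + 0\right) = - \frac{7061}{191} \cdot 1 \left(2 + 0\right) = \left(-7061\right) \frac{1}{191} \cdot 1 \cdot 2 = \left(- \frac{7061}{191}\right) 2 = - \frac{14122}{191}$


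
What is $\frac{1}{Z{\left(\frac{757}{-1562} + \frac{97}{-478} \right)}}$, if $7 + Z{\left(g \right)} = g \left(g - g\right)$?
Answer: $- \frac{1}{7} \approx -0.14286$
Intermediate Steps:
$Z{\left(g \right)} = -7$ ($Z{\left(g \right)} = -7 + g \left(g - g\right) = -7 + g 0 = -7 + 0 = -7$)
$\frac{1}{Z{\left(\frac{757}{-1562} + \frac{97}{-478} \right)}} = \frac{1}{-7} = - \frac{1}{7}$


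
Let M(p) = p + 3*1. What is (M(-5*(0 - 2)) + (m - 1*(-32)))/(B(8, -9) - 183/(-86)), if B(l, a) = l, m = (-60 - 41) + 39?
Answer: -1462/871 ≈ -1.6785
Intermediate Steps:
m = -62 (m = -101 + 39 = -62)
M(p) = 3 + p (M(p) = p + 3 = 3 + p)
(M(-5*(0 - 2)) + (m - 1*(-32)))/(B(8, -9) - 183/(-86)) = ((3 - 5*(0 - 2)) + (-62 - 1*(-32)))/(8 - 183/(-86)) = ((3 - 5*(-2)) + (-62 + 32))/(8 - 183*(-1/86)) = ((3 + 10) - 30)/(8 + 183/86) = (13 - 30)/(871/86) = -17*86/871 = -1462/871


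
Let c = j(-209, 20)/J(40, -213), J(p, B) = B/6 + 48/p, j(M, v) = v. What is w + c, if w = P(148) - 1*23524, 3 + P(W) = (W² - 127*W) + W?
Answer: -6953153/343 ≈ -20272.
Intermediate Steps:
P(W) = -3 + W² - 126*W (P(W) = -3 + ((W² - 127*W) + W) = -3 + (W² - 126*W) = -3 + W² - 126*W)
J(p, B) = 48/p + B/6 (J(p, B) = B*(⅙) + 48/p = B/6 + 48/p = 48/p + B/6)
c = -200/343 (c = 20/(48/40 + (⅙)*(-213)) = 20/(48*(1/40) - 71/2) = 20/(6/5 - 71/2) = 20/(-343/10) = 20*(-10/343) = -200/343 ≈ -0.58309)
w = -20271 (w = (-3 + 148² - 126*148) - 1*23524 = (-3 + 21904 - 18648) - 23524 = 3253 - 23524 = -20271)
w + c = -20271 - 200/343 = -6953153/343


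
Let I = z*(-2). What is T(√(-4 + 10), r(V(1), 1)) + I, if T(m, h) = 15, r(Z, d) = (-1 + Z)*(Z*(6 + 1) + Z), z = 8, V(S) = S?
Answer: -1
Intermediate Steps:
r(Z, d) = 8*Z*(-1 + Z) (r(Z, d) = (-1 + Z)*(Z*7 + Z) = (-1 + Z)*(7*Z + Z) = (-1 + Z)*(8*Z) = 8*Z*(-1 + Z))
I = -16 (I = 8*(-2) = -16)
T(√(-4 + 10), r(V(1), 1)) + I = 15 - 16 = -1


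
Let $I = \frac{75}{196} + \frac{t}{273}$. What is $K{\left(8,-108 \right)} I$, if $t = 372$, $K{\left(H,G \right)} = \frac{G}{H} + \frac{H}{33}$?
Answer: $- \frac{555875}{24024} \approx -23.138$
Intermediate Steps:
$K{\left(H,G \right)} = \frac{H}{33} + \frac{G}{H}$ ($K{\left(H,G \right)} = \frac{G}{H} + H \frac{1}{33} = \frac{G}{H} + \frac{H}{33} = \frac{H}{33} + \frac{G}{H}$)
$I = \frac{4447}{2548}$ ($I = \frac{75}{196} + \frac{372}{273} = 75 \cdot \frac{1}{196} + 372 \cdot \frac{1}{273} = \frac{75}{196} + \frac{124}{91} = \frac{4447}{2548} \approx 1.7453$)
$K{\left(8,-108 \right)} I = \left(\frac{1}{33} \cdot 8 - \frac{108}{8}\right) \frac{4447}{2548} = \left(\frac{8}{33} - \frac{27}{2}\right) \frac{4447}{2548} = \left(- \frac{875}{66}\right) \frac{4447}{2548} = - \frac{555875}{24024}$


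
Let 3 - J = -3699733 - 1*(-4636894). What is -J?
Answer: 937158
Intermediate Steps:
J = -937158 (J = 3 - (-3699733 - 1*(-4636894)) = 3 - (-3699733 + 4636894) = 3 - 1*937161 = 3 - 937161 = -937158)
-J = -1*(-937158) = 937158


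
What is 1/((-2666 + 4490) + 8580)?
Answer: 1/10404 ≈ 9.6117e-5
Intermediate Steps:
1/((-2666 + 4490) + 8580) = 1/(1824 + 8580) = 1/10404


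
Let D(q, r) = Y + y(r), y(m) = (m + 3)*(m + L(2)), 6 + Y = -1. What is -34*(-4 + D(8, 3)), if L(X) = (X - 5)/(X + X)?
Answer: -85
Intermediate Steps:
L(X) = (-5 + X)/(2*X) (L(X) = (-5 + X)/((2*X)) = (-5 + X)*(1/(2*X)) = (-5 + X)/(2*X))
Y = -7 (Y = -6 - 1 = -7)
y(m) = (3 + m)*(-¾ + m) (y(m) = (m + 3)*(m + (½)*(-5 + 2)/2) = (3 + m)*(m + (½)*(½)*(-3)) = (3 + m)*(m - ¾) = (3 + m)*(-¾ + m))
D(q, r) = -37/4 + r² + 9*r/4 (D(q, r) = -7 + (-9/4 + r² + 9*r/4) = -37/4 + r² + 9*r/4)
-34*(-4 + D(8, 3)) = -34*(-4 + (-37/4 + 3² + (9/4)*3)) = -34*(-4 + (-37/4 + 9 + 27/4)) = -34*(-4 + 13/2) = -34*5/2 = -85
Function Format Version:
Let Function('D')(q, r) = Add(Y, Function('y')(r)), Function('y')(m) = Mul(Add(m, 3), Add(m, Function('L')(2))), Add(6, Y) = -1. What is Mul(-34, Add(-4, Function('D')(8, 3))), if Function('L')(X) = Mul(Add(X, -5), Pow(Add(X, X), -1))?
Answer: -85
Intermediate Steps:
Function('L')(X) = Mul(Rational(1, 2), Pow(X, -1), Add(-5, X)) (Function('L')(X) = Mul(Add(-5, X), Pow(Mul(2, X), -1)) = Mul(Add(-5, X), Mul(Rational(1, 2), Pow(X, -1))) = Mul(Rational(1, 2), Pow(X, -1), Add(-5, X)))
Y = -7 (Y = Add(-6, -1) = -7)
Function('y')(m) = Mul(Add(3, m), Add(Rational(-3, 4), m)) (Function('y')(m) = Mul(Add(m, 3), Add(m, Mul(Rational(1, 2), Pow(2, -1), Add(-5, 2)))) = Mul(Add(3, m), Add(m, Mul(Rational(1, 2), Rational(1, 2), -3))) = Mul(Add(3, m), Add(m, Rational(-3, 4))) = Mul(Add(3, m), Add(Rational(-3, 4), m)))
Function('D')(q, r) = Add(Rational(-37, 4), Pow(r, 2), Mul(Rational(9, 4), r)) (Function('D')(q, r) = Add(-7, Add(Rational(-9, 4), Pow(r, 2), Mul(Rational(9, 4), r))) = Add(Rational(-37, 4), Pow(r, 2), Mul(Rational(9, 4), r)))
Mul(-34, Add(-4, Function('D')(8, 3))) = Mul(-34, Add(-4, Add(Rational(-37, 4), Pow(3, 2), Mul(Rational(9, 4), 3)))) = Mul(-34, Add(-4, Add(Rational(-37, 4), 9, Rational(27, 4)))) = Mul(-34, Add(-4, Rational(13, 2))) = Mul(-34, Rational(5, 2)) = -85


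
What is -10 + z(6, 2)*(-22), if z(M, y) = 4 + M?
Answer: -230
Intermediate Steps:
-10 + z(6, 2)*(-22) = -10 + (4 + 6)*(-22) = -10 + 10*(-22) = -10 - 220 = -230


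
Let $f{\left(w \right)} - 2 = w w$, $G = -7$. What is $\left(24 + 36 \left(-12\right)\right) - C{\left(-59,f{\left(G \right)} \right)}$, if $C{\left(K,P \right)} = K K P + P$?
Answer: $-177990$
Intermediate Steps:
$f{\left(w \right)} = 2 + w^{2}$ ($f{\left(w \right)} = 2 + w w = 2 + w^{2}$)
$C{\left(K,P \right)} = P + P K^{2}$ ($C{\left(K,P \right)} = K^{2} P + P = P K^{2} + P = P + P K^{2}$)
$\left(24 + 36 \left(-12\right)\right) - C{\left(-59,f{\left(G \right)} \right)} = \left(24 + 36 \left(-12\right)\right) - \left(2 + \left(-7\right)^{2}\right) \left(1 + \left(-59\right)^{2}\right) = \left(24 - 432\right) - \left(2 + 49\right) \left(1 + 3481\right) = -408 - 51 \cdot 3482 = -408 - 177582 = -177990$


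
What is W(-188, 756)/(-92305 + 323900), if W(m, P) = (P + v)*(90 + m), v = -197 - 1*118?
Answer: -6174/33085 ≈ -0.18661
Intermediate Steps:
v = -315 (v = -197 - 118 = -315)
W(m, P) = (-315 + P)*(90 + m) (W(m, P) = (P - 315)*(90 + m) = (-315 + P)*(90 + m))
W(-188, 756)/(-92305 + 323900) = (-28350 - 315*(-188) + 90*756 + 756*(-188))/(-92305 + 323900) = (-28350 + 59220 + 68040 - 142128)/231595 = -43218*1/231595 = -6174/33085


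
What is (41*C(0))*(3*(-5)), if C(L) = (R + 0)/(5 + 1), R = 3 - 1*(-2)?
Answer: -1025/2 ≈ -512.50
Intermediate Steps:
R = 5 (R = 3 + 2 = 5)
C(L) = ⅚ (C(L) = (5 + 0)/(5 + 1) = 5/6 = 5*(⅙) = ⅚)
(41*C(0))*(3*(-5)) = (41*(⅚))*(3*(-5)) = (205/6)*(-15) = -1025/2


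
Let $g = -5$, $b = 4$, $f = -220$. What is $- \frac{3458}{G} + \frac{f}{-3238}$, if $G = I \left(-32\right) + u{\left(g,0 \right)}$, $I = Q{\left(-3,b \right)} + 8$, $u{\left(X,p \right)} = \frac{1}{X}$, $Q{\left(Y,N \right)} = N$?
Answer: $\frac{28203820}{3110099} \approx 9.0685$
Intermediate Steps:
$I = 12$ ($I = 4 + 8 = 12$)
$G = - \frac{1921}{5}$ ($G = 12 \left(-32\right) + \frac{1}{-5} = -384 - \frac{1}{5} = - \frac{1921}{5} \approx -384.2$)
$- \frac{3458}{G} + \frac{f}{-3238} = - \frac{3458}{- \frac{1921}{5}} - \frac{220}{-3238} = \left(-3458\right) \left(- \frac{5}{1921}\right) - - \frac{110}{1619} = \frac{17290}{1921} + \frac{110}{1619} = \frac{28203820}{3110099}$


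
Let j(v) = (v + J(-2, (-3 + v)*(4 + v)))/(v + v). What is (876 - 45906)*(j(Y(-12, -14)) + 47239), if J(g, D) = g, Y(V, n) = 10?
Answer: -2127190182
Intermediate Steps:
j(v) = (-2 + v)/(2*v) (j(v) = (v - 2)/(v + v) = (-2 + v)/((2*v)) = (-2 + v)*(1/(2*v)) = (-2 + v)/(2*v))
(876 - 45906)*(j(Y(-12, -14)) + 47239) = (876 - 45906)*((½)*(-2 + 10)/10 + 47239) = -45030*((½)*(⅒)*8 + 47239) = -45030*(⅖ + 47239) = -45030*236197/5 = -2127190182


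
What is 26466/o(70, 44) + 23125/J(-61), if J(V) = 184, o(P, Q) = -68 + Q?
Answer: -179781/184 ≈ -977.07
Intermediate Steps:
26466/o(70, 44) + 23125/J(-61) = 26466/(-68 + 44) + 23125/184 = 26466/(-24) + 23125*(1/184) = 26466*(-1/24) + 23125/184 = -4411/4 + 23125/184 = -179781/184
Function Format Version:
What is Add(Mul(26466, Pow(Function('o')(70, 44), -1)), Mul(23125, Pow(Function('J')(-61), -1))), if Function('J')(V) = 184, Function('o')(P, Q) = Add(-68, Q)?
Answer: Rational(-179781, 184) ≈ -977.07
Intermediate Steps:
Add(Mul(26466, Pow(Function('o')(70, 44), -1)), Mul(23125, Pow(Function('J')(-61), -1))) = Add(Mul(26466, Pow(Add(-68, 44), -1)), Mul(23125, Pow(184, -1))) = Add(Mul(26466, Pow(-24, -1)), Mul(23125, Rational(1, 184))) = Add(Mul(26466, Rational(-1, 24)), Rational(23125, 184)) = Add(Rational(-4411, 4), Rational(23125, 184)) = Rational(-179781, 184)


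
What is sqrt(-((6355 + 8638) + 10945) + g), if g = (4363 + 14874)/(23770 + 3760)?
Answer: I*sqrt(19657903949590)/27530 ≈ 161.05*I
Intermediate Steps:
g = 19237/27530 ≈ 0.69876
sqrt(-((6355 + 8638) + 10945) + g) = sqrt(-((6355 + 8638) + 10945) + 19237/27530) = sqrt(-(14993 + 10945) + 19237/27530) = sqrt(-1*25938 + 19237/27530) = sqrt(-25938 + 19237/27530) = sqrt(-714053903/27530) = I*sqrt(19657903949590)/27530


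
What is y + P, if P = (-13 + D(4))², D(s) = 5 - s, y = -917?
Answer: -773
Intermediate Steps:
P = 144 (P = (-13 + (5 - 1*4))² = (-13 + (5 - 4))² = (-13 + 1)² = (-12)² = 144)
y + P = -917 + 144 = -773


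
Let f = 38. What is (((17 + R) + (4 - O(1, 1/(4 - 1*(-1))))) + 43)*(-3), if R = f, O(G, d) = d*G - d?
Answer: -306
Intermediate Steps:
O(G, d) = -d + G*d (O(G, d) = G*d - d = -d + G*d)
R = 38
(((17 + R) + (4 - O(1, 1/(4 - 1*(-1))))) + 43)*(-3) = (((17 + 38) + (4 - (-1 + 1)/(4 - 1*(-1)))) + 43)*(-3) = ((55 + (4 - 0/(4 + 1))) + 43)*(-3) = ((55 + (4 - 0/5)) + 43)*(-3) = ((55 + (4 - 1*0)) + 43)*(-3) = ((55 + (4 + 0)) + 43)*(-3) = ((55 + 4) + 43)*(-3) = (59 + 43)*(-3) = 102*(-3) = -306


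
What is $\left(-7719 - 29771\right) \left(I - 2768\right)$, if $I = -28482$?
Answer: $1171562500$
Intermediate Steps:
$\left(-7719 - 29771\right) \left(I - 2768\right) = \left(-7719 - 29771\right) \left(-28482 - 2768\right) = \left(-37490\right) \left(-31250\right) = 1171562500$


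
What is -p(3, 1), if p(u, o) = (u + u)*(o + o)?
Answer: -12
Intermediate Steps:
p(u, o) = 4*o*u (p(u, o) = (2*u)*(2*o) = 4*o*u)
-p(3, 1) = -4*3 = -1*12 = -12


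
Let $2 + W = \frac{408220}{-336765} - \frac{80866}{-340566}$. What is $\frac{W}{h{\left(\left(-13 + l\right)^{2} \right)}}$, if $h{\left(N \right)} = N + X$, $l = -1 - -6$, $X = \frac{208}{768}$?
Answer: $- \frac{181959697072}{3931342635935} \approx -0.046284$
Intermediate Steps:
$X = \frac{13}{48}$ ($X = 208 \cdot \frac{1}{768} = \frac{13}{48} \approx 0.27083$)
$l = 5$ ($l = -1 + 6 = 5$)
$W = - \frac{11372481067}{3823023633}$ ($W = -2 + \left(\frac{408220}{-336765} - \frac{80866}{-340566}\right) = -2 + \left(408220 \left(- \frac{1}{336765}\right) - - \frac{40433}{170283}\right) = -2 + \left(- \frac{81644}{67353} + \frac{40433}{170283}\right) = -2 - \frac{3726433801}{3823023633} = - \frac{11372481067}{3823023633} \approx -2.9747$)
$h{\left(N \right)} = \frac{13}{48} + N$ ($h{\left(N \right)} = N + \frac{13}{48} = \frac{13}{48} + N$)
$\frac{W}{h{\left(\left(-13 + l\right)^{2} \right)}} = - \frac{11372481067}{3823023633 \left(\frac{13}{48} + \left(-13 + 5\right)^{2}\right)} = - \frac{11372481067}{3823023633 \left(\frac{13}{48} + \left(-8\right)^{2}\right)} = - \frac{11372481067}{3823023633 \left(\frac{13}{48} + 64\right)} = - \frac{11372481067}{3823023633 \cdot \frac{3085}{48}} = \left(- \frac{11372481067}{3823023633}\right) \frac{48}{3085} = - \frac{181959697072}{3931342635935}$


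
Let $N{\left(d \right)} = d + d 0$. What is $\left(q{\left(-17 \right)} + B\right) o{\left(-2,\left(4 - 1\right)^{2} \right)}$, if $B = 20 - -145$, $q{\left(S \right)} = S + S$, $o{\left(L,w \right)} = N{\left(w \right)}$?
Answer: $1179$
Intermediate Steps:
$N{\left(d \right)} = d$ ($N{\left(d \right)} = d + 0 = d$)
$o{\left(L,w \right)} = w$
$q{\left(S \right)} = 2 S$
$B = 165$ ($B = 20 + 145 = 165$)
$\left(q{\left(-17 \right)} + B\right) o{\left(-2,\left(4 - 1\right)^{2} \right)} = \left(2 \left(-17\right) + 165\right) \left(4 - 1\right)^{2} = \left(-34 + 165\right) 3^{2} = 131 \cdot 9 = 1179$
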